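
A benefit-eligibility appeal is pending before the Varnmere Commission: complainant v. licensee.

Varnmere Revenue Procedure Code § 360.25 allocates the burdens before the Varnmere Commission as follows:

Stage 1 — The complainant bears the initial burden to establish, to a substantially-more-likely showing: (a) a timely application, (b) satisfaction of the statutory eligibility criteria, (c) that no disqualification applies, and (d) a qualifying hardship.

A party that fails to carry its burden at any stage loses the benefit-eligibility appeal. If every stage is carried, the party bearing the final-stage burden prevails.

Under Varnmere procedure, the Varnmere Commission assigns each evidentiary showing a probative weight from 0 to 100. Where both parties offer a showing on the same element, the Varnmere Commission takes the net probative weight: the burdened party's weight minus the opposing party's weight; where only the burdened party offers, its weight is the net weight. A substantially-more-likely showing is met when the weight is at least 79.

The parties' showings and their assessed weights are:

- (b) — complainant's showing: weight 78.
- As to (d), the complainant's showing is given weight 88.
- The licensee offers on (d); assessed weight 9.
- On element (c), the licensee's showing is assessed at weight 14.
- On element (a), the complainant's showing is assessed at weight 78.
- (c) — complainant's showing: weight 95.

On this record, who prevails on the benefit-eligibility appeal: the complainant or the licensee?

Stage 1 — burden on complainant; standard: a substantially-more-likely showing (weight is at least 79).
    (a): 78 < 79 [not met]
    (b): 78 < 79 [not met]
    (c): 95 − 14 = 81 ≥ 79 [met]
    (d): 88 − 9 = 79 ≥ 79 [met]
  The complainant does not carry Stage 1.
The analysis ends at Stage 1; the licensee prevails.

licensee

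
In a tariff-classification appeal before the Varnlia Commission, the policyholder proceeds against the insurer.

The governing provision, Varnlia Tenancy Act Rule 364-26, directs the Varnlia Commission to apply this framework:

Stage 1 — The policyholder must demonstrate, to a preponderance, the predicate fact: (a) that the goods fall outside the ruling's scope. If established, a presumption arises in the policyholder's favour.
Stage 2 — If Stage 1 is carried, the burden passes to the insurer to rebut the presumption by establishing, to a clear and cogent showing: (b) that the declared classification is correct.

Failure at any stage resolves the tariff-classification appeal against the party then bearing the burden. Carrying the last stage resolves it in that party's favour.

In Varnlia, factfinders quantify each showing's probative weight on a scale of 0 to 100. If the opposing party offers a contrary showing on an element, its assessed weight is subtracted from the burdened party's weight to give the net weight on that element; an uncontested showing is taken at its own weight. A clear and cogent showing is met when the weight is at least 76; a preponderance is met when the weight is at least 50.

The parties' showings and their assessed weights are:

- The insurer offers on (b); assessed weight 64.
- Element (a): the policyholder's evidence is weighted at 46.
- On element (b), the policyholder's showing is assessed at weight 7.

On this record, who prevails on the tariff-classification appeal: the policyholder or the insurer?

insurer

Stage 1 (policyholder, a preponderance, weight is at least 50): (a) 46 < 50 — fails.
  The policyholder does not carry Stage 1.
The insurer prevails.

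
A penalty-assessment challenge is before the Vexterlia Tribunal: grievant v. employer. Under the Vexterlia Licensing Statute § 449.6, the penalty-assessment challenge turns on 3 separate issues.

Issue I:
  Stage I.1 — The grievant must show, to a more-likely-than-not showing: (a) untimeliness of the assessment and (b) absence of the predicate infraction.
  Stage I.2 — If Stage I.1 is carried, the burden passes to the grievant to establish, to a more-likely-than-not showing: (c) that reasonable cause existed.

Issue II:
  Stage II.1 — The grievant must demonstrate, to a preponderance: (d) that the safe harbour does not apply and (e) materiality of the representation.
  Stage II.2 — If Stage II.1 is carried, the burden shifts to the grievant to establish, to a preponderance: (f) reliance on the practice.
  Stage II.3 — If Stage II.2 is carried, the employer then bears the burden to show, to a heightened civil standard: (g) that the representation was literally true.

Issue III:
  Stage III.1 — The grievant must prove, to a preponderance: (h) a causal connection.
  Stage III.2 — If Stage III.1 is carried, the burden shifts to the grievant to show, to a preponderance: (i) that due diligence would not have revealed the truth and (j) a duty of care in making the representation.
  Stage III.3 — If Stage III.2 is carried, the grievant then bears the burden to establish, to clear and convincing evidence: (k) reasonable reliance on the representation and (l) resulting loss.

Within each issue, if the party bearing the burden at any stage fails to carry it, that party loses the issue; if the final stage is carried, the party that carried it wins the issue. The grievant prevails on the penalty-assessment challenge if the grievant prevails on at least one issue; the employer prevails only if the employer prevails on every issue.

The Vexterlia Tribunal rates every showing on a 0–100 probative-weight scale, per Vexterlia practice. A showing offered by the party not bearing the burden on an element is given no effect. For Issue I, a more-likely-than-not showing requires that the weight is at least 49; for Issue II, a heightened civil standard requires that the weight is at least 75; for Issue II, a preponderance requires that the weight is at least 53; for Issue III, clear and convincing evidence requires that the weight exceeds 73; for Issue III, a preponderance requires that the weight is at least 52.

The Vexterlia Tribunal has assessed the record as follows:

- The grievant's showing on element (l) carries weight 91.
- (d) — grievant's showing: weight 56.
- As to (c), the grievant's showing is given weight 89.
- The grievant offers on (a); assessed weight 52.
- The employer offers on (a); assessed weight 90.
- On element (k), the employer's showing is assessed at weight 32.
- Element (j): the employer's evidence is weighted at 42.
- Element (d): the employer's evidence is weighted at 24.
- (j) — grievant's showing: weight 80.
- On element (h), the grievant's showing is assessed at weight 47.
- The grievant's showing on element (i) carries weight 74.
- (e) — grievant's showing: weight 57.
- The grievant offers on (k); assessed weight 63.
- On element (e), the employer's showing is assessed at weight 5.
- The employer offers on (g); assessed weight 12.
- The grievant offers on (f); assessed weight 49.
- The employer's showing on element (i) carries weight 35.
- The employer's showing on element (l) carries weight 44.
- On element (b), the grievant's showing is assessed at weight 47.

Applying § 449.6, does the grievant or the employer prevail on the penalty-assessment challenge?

employer

— Issue I —
Stage I.1 (grievant, a more-likely-than-not showing, weight is at least 49): (a) 52 (employer's 90 disregarded) ≥ 49 — meets; (b) 47 < 49 — fails.
  Stage I.1 not carried; the grievant fails its burden.
The employer prevails on this issue.
— Issue II —
Stage II.1 (grievant, a preponderance, weight is at least 53): (d) 56 (employer's 24 disregarded) ≥ 53 — meets; (e) 57 (employer's 5 disregarded) ≥ 53 — meets.
  Stage II.1 carried; the burden remains with the grievant.
Stage II.2 (grievant, a preponderance, weight is at least 53): (f) 49 < 53 — fails.
  The grievant does not carry Stage II.2.
The employer prevails on this issue.
— Issue III —
Stage III.1 (grievant, a preponderance, weight is at least 52): (h) 47 < 52 — fails.
  Not every element is met, so the grievant fails to carry Stage III.1.
The employer prevails on this issue.
Per-issue: Issue I → employer; Issue II → employer; Issue III → employer. The grievant must prevail on at least one issue; overall, the employer prevails.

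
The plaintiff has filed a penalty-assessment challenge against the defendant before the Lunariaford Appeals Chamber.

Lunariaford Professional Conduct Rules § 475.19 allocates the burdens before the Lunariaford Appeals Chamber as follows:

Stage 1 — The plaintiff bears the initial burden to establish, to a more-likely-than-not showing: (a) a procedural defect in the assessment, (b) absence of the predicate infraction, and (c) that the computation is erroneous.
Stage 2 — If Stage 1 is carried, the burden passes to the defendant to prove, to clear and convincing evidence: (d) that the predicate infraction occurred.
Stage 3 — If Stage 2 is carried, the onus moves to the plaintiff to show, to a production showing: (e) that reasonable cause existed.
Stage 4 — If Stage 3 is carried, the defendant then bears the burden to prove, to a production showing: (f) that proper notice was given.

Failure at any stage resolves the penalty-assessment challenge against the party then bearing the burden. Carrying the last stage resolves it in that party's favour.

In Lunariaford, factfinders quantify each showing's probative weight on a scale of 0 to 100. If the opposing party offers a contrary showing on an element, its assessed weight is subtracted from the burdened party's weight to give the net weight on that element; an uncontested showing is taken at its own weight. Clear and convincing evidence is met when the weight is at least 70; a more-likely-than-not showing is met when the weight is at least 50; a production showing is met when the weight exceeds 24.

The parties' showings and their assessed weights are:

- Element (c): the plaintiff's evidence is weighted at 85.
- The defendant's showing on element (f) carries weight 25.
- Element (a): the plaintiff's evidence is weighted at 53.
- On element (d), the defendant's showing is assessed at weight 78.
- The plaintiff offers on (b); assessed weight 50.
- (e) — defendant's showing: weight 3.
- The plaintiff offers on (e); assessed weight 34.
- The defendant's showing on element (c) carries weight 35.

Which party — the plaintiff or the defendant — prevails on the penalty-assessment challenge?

defendant

Stage 1 — burden on plaintiff; standard: a more-likely-than-not showing (weight is at least 50).
    (a): 53 ≥ 50 [met]
    (b): 50 ≥ 50 [met]
    (c): 85 − 35 = 50 ≥ 50 [met]
  Stage 1 carried; the burden shifts to the defendant.
Stage 2 — burden on defendant; standard: clear and convincing evidence (weight is at least 70).
    (d): 78 ≥ 70 [met]
  The defendant carries Stage 2; the plaintiff now bears the burden.
Stage 3 — burden on plaintiff; standard: a production showing (weight exceeds 24).
    (e): 34 − 3 = 31 > 24 [met]
  All elements met. The burden passes to the defendant.
Stage 4 — burden on defendant; standard: a production showing (weight exceeds 24).
    (f): 25 > 24 [met]
  All elements met at the final stage.
With every stage satisfied, the defendant prevails.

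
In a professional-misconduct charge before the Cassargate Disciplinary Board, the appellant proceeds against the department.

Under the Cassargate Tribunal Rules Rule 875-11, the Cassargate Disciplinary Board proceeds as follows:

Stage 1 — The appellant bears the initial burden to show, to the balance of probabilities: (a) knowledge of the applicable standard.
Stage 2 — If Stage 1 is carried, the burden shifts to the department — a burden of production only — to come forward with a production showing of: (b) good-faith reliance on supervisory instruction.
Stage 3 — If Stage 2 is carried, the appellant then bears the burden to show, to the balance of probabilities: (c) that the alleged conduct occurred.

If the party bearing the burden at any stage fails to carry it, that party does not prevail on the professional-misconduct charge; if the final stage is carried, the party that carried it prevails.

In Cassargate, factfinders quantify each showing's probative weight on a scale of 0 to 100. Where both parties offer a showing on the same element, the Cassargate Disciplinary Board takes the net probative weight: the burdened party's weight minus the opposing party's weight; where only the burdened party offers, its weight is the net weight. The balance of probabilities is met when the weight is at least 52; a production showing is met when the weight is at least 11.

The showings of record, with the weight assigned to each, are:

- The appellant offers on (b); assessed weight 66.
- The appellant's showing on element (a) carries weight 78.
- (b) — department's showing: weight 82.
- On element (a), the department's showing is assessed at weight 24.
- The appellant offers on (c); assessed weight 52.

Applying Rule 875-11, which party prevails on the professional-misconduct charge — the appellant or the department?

Stage 1 — burden on appellant; standard: the balance of probabilities (weight is at least 52).
    (a): 78 − 24 = 54 ≥ 52 [met]
  The appellant carries Stage 1; the department now bears the burden.
Stage 2 — burden on department; standard: a production showing (weight is at least 11).
    (b): 82 − 66 = 16 ≥ 11 [met]
  Stage 2 carried; the burden shifts to the appellant.
Stage 3 — burden on appellant; standard: the balance of probabilities (weight is at least 52).
    (c): 52 ≥ 52 [met]
  Stage 3 carried; the final stage is satisfied.
Every stage carried; the appellant prevails.

appellant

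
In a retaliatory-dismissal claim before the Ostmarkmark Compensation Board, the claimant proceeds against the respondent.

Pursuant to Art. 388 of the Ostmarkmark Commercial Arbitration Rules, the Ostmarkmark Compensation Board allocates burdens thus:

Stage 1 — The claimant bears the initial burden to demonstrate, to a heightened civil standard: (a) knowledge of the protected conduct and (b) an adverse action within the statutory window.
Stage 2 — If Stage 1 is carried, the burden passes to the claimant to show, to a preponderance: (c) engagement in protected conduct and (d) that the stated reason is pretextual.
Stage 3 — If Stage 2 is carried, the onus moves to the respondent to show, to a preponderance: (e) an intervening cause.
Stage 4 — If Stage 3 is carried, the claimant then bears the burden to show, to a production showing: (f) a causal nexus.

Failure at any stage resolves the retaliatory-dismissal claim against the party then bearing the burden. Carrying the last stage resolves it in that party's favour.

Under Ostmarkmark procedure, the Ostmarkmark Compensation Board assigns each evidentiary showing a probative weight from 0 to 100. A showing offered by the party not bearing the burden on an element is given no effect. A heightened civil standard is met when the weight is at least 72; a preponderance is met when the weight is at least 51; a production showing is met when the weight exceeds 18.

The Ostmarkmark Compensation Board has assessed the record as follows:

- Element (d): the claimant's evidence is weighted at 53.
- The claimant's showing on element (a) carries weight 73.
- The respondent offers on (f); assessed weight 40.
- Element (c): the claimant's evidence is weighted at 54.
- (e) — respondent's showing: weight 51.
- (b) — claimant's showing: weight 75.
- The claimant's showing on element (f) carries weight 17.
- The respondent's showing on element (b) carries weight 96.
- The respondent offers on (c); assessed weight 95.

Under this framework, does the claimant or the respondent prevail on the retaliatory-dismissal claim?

respondent

Stage 1 (claimant, a heightened civil standard, weight is at least 72): (a) 73 ≥ 72 — meets; (b) 75 (respondent's 96 disregarded) ≥ 72 — meets.
  All elements met. The claimant retains the burden for Stage 2.
Stage 2 (claimant, a preponderance, weight is at least 51): (c) 54 (respondent's 95 disregarded) ≥ 51 — meets; (d) 53 ≥ 51 — meets.
  All elements met. The burden passes to the respondent.
Stage 3 (respondent, a preponderance, weight is at least 51): (e) 51 ≥ 51 — meets.
  The respondent carries Stage 3; the claimant now bears the burden.
Stage 4 (claimant, a production showing, weight exceeds 18): (f) 17 (respondent's 40 disregarded) ≤ 18 — fails.
  The claimant does not carry Stage 4.
The respondent prevails.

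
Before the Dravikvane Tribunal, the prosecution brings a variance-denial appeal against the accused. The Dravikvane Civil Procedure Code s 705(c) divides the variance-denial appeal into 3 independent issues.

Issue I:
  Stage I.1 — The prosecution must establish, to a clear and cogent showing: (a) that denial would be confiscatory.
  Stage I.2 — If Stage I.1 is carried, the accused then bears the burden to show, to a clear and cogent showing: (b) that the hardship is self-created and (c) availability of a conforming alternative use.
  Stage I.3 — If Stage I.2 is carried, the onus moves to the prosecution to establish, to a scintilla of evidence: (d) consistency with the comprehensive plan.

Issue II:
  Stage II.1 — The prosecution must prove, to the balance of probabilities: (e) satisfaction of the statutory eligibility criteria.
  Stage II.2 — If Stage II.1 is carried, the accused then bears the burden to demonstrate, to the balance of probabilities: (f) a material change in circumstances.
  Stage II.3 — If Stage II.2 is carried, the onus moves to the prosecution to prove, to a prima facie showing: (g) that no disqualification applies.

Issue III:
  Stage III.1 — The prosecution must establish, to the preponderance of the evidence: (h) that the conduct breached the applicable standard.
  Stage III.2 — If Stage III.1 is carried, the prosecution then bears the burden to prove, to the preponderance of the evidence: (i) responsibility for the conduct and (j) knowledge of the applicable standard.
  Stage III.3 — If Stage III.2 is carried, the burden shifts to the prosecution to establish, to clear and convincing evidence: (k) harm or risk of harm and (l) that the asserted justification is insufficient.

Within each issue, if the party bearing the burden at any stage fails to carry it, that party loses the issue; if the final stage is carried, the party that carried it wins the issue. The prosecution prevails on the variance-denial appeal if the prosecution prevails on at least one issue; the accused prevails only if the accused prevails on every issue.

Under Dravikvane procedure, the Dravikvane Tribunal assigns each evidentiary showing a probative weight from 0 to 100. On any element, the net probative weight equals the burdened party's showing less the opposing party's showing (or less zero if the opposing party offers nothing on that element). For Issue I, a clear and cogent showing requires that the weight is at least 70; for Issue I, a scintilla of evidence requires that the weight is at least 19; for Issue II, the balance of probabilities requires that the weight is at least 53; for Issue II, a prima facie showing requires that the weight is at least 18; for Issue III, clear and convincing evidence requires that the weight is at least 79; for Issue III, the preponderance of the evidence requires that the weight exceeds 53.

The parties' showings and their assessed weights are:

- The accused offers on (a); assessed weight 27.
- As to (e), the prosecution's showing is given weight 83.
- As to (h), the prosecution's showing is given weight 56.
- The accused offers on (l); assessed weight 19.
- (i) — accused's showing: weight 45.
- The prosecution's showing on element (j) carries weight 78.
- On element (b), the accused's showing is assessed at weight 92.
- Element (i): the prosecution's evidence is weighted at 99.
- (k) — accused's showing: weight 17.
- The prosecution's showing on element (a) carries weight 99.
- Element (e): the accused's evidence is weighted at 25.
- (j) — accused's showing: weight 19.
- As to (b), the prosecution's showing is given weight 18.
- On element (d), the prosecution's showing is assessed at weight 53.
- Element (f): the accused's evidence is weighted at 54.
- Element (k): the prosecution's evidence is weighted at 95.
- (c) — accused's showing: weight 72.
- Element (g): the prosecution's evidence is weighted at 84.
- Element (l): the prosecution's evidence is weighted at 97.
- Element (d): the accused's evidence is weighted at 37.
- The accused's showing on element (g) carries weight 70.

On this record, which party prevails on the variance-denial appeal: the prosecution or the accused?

accused

— Issue I —
Stage I.1 — burden on prosecution; standard: a clear and cogent showing (weight is at least 70).
    (a): 99 − 27 = 72 ≥ 70 [met]
  Stage I.1 carried; the burden shifts to the accused.
Stage I.2 — burden on accused; standard: a clear and cogent showing (weight is at least 70).
    (b): 92 − 18 = 74 ≥ 70 [met]
    (c): 72 ≥ 70 [met]
  All elements met. The burden passes to the prosecution.
Stage I.3 — burden on prosecution; standard: a scintilla of evidence (weight is at least 19).
    (d): 53 − 37 = 16 < 19 [not met]
  Not every element is met, so the prosecution fails to carry Stage I.3.
The analysis ends at Stage I.3; the accused prevails on this issue.
— Issue II —
Stage II.1 (prosecution, the balance of probabilities, weight is at least 53): (e) net 83−25=58 ≥ 53 — meets.
  All elements met. The burden passes to the accused.
Stage II.2 (accused, the balance of probabilities, weight is at least 53): (f) 54 ≥ 53 — meets.
  All elements met. The burden passes to the prosecution.
Stage II.3 (prosecution, a prima facie showing, weight is at least 18): (g) net 84−70=14 < 18 — fails.
  The prosecution does not carry Stage II.3.
The accused prevails on this issue.
— Issue III —
Stage III.1 (prosecution, the preponderance of the evidence, weight exceeds 53): (h) 56 > 53 — meets.
  All elements met. The prosecution retains the burden for Stage III.2.
Stage III.2 (prosecution, the preponderance of the evidence, weight exceeds 53): (i) net 99−45=54 > 53 — meets; (j) net 78−19=59 > 53 — meets.
  All elements met. The prosecution retains the burden for Stage III.3.
Stage III.3 (prosecution, clear and convincing evidence, weight is at least 79): (k) net 95−17=78 < 79 — fails; (l) net 97−19=78 < 79 — fails.
  Stage III.3 not carried; the prosecution fails its burden.
So the accused prevails on this issue.
Per-issue: Issue I → accused; Issue II → accused; Issue III → accused. The prosecution must prevail on at least one issue; overall, the accused prevails.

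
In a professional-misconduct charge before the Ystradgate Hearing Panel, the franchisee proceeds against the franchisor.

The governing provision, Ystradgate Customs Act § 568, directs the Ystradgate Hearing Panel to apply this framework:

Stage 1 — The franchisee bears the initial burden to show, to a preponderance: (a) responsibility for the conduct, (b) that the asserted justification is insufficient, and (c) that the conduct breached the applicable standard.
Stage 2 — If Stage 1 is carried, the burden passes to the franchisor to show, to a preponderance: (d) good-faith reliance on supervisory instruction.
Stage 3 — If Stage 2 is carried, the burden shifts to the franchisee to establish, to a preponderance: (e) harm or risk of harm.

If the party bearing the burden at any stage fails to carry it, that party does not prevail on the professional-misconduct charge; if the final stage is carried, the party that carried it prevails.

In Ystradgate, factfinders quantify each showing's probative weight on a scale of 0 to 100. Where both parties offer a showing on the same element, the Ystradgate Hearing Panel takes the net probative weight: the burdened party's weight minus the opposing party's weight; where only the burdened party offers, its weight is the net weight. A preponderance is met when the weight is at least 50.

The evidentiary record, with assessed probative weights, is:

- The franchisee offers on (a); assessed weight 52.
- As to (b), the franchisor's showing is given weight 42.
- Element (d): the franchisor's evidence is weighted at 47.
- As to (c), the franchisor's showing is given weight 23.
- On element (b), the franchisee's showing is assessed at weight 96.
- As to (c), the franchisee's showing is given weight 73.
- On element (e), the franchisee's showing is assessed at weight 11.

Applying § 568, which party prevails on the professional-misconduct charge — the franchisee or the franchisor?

franchisee

Stage 1 (franchisee, a preponderance, weight is at least 50): (a) 52 ≥ 50 — meets; (b) net 96−42=54 ≥ 50 — meets; (c) net 73−23=50 ≥ 50 — meets.
  Stage 1 is satisfied; the onus moves to the franchisor.
Stage 2 (franchisor, a preponderance, weight is at least 50): (d) 47 < 50 — fails.
  Stage 2 not carried; the franchisor fails its burden.
The franchisee prevails.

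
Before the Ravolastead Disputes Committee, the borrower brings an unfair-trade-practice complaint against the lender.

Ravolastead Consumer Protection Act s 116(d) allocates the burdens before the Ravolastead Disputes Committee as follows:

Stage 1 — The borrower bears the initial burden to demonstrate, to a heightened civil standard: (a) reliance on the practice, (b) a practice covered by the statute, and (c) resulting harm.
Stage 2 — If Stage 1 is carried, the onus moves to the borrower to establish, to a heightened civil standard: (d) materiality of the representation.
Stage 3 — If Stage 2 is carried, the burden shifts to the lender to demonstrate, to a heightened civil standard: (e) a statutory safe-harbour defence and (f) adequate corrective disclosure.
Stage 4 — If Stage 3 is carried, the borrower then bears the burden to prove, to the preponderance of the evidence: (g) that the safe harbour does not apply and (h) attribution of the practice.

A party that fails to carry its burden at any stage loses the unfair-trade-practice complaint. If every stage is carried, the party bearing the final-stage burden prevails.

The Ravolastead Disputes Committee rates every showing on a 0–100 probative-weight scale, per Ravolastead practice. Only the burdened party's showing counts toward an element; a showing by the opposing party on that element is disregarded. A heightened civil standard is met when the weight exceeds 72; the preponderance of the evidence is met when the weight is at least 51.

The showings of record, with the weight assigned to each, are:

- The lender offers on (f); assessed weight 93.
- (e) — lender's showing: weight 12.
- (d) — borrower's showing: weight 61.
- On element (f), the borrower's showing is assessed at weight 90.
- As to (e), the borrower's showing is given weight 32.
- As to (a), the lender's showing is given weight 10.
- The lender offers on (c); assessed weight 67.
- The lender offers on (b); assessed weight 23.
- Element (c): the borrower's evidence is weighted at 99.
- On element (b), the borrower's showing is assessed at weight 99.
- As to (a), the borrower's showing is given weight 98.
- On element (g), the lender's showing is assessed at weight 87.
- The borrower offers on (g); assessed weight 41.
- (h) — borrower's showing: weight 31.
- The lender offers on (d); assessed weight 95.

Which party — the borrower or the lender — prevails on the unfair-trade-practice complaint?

Stage 1 — burden on borrower; standard: a heightened civil standard (weight exceeds 72).
    (a): 98 (lender's 10 disregarded) > 72 [met]
    (b): 99 (lender's 23 disregarded) > 72 [met]
    (c): 99 (lender's 67 disregarded) > 72 [met]
  All elements met. The borrower retains the burden for Stage 2.
Stage 2 — burden on borrower; standard: a heightened civil standard (weight exceeds 72).
    (d): 61 (lender's 95 disregarded) ≤ 72 [not met]
  Not every element is met, so the borrower fails to carry Stage 2.
The analysis ends at Stage 2; the lender prevails.

lender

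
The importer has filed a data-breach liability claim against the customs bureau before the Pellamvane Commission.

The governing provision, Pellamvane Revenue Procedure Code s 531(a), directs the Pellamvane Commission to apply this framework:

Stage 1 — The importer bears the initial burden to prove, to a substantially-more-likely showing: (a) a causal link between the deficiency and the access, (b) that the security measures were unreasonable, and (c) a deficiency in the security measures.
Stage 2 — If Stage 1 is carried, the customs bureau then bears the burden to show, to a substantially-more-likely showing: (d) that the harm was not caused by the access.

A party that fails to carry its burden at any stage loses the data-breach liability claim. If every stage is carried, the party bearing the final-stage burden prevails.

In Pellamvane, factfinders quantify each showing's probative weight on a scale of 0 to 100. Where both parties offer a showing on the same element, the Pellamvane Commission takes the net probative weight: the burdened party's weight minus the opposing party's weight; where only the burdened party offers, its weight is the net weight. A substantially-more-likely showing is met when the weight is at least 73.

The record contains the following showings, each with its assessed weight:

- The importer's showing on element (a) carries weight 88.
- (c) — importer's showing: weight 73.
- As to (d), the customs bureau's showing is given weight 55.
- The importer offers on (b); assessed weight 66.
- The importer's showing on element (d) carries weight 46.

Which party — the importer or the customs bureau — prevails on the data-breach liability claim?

Stage 1 (importer, a substantially-more-likely showing, weight is at least 73): (a) 88 ≥ 73 — meets; (b) 66 < 73 — fails; (c) 73 ≥ 73 — meets.
  The importer does not carry Stage 1.
The customs bureau prevails.

customs bureau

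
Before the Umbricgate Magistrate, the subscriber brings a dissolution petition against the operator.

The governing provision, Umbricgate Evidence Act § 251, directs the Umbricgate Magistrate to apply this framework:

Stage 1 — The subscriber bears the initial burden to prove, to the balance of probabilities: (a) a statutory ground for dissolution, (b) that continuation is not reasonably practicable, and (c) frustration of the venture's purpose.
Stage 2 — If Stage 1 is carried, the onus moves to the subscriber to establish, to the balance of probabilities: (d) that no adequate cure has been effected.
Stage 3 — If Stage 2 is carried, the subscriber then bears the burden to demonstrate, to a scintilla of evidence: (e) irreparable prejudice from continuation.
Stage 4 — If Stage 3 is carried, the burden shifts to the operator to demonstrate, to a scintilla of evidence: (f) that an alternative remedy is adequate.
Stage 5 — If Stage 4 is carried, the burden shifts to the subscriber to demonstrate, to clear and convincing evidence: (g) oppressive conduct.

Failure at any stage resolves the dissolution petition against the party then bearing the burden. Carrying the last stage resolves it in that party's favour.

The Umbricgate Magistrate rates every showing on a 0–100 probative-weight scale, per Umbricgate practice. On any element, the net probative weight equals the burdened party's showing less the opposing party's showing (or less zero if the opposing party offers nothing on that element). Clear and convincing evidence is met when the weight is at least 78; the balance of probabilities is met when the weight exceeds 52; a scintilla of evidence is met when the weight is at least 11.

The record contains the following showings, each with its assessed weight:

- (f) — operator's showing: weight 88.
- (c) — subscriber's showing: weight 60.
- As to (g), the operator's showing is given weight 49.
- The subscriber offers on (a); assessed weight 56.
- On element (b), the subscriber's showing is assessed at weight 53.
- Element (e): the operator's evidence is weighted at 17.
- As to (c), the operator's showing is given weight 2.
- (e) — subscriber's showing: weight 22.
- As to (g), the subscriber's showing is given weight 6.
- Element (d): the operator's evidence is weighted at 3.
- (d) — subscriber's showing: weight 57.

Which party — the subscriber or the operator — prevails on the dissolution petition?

At Stage 1 the subscriber must meet the balance of probabilities (weight exceeds 52): on (a) the weight is 56, > 52, so (a) meets the standard; on (b) the weight is 53, which does exceed 52, so (b) meets the standard; on (c) the weight is 60 less the opposing 2 gives net 58, > 52, so (c) meets the standard.
  All elements met. The subscriber retains the burden for Stage 2.
At Stage 2 the subscriber must meet the balance of probabilities (weight exceeds 52): on (d) the weight is 57 less the opposing 3 gives net 54, > 52, so (d) meets the standard.
  Stage 2 is satisfied; the subscriber continues to bear the burden.
At Stage 3 the subscriber must meet a scintilla of evidence (weight is at least 11): on (e) the weight is 22 less the opposing 17 gives net 5, < 11, so (e) does not meet the standard.
  Stage 3 not carried; the subscriber fails its burden.
So the operator prevails.

operator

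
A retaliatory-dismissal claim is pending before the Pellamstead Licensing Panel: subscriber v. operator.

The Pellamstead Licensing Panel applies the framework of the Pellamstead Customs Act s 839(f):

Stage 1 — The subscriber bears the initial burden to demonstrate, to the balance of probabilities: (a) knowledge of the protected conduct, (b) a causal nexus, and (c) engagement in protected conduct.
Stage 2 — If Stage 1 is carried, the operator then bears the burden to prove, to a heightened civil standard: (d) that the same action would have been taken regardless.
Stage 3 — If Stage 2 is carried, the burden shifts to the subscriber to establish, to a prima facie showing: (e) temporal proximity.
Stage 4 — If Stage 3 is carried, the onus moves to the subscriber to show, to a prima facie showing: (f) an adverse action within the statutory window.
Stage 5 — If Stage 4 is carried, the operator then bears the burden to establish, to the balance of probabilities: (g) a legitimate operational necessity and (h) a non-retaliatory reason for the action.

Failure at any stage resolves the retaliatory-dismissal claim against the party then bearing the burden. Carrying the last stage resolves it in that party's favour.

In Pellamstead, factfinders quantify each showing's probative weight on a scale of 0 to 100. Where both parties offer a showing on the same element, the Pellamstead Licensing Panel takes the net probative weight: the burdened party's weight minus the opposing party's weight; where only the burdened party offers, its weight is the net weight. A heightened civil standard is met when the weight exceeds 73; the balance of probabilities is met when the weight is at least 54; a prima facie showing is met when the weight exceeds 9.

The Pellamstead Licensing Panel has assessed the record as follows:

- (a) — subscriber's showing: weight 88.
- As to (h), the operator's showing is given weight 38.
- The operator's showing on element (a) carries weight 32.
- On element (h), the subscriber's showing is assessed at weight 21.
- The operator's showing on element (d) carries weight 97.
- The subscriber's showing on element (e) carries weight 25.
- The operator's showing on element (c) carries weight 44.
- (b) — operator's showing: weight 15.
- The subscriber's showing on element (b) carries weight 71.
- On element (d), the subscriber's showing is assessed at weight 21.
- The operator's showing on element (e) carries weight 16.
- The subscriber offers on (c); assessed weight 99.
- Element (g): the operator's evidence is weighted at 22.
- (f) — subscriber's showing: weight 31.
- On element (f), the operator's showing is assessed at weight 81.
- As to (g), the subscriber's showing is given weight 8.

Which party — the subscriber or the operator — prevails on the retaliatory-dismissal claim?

operator

Stage 1 (subscriber, the balance of probabilities, weight is at least 54): (a) net 88−32=56 ≥ 54 — meets; (b) net 71−15=56 ≥ 54 — meets; (c) net 99−44=55 ≥ 54 — meets.
  The subscriber carries Stage 1; the operator now bears the burden.
Stage 2 (operator, a heightened civil standard, weight exceeds 73): (d) net 97−21=76 > 73 — meets.
  All elements met. The burden passes to the subscriber.
Stage 3 (subscriber, a prima facie showing, weight exceeds 9): (e) net 25−16=9 ≤ 9 — fails.
  Stage 3 not carried; the subscriber fails its burden.
So the operator prevails.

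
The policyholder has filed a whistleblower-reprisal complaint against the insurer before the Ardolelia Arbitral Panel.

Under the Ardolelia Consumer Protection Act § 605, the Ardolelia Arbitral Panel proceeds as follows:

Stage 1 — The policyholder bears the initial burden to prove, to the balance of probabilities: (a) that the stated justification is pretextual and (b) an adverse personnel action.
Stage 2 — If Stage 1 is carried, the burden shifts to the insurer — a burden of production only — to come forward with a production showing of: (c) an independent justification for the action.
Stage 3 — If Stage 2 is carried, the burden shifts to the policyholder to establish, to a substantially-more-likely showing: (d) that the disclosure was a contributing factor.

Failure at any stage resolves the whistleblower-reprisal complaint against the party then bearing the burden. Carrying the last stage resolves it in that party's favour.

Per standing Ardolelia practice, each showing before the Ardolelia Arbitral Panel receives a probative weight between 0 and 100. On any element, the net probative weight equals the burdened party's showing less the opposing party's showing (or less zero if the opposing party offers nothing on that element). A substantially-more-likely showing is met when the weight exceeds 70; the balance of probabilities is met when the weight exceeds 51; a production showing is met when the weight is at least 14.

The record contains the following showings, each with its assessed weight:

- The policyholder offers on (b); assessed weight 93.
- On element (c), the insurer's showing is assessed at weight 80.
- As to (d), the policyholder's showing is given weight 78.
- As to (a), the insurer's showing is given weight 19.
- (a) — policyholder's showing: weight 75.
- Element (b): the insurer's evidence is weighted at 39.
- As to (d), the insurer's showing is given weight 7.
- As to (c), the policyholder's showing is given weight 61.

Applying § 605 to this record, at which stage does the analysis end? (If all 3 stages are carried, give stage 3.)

stage 3

Stage 1 (policyholder, the balance of probabilities, weight exceeds 51): (a) net 75−19=56 > 51 — meets; (b) net 93−39=54 > 51 — meets.
  Stage 1 carried; the burden shifts to the insurer.
Stage 2 (insurer, a production showing, weight is at least 14): (c) net 80−61=19 ≥ 14 — meets.
  The insurer carries Stage 2; the policyholder now bears the burden.
Stage 3 (policyholder, a substantially-more-likely showing, weight exceeds 70): (d) net 78−7=71 > 70 — meets.
  All elements met at the final stage.
Every stage carried; the policyholder prevails.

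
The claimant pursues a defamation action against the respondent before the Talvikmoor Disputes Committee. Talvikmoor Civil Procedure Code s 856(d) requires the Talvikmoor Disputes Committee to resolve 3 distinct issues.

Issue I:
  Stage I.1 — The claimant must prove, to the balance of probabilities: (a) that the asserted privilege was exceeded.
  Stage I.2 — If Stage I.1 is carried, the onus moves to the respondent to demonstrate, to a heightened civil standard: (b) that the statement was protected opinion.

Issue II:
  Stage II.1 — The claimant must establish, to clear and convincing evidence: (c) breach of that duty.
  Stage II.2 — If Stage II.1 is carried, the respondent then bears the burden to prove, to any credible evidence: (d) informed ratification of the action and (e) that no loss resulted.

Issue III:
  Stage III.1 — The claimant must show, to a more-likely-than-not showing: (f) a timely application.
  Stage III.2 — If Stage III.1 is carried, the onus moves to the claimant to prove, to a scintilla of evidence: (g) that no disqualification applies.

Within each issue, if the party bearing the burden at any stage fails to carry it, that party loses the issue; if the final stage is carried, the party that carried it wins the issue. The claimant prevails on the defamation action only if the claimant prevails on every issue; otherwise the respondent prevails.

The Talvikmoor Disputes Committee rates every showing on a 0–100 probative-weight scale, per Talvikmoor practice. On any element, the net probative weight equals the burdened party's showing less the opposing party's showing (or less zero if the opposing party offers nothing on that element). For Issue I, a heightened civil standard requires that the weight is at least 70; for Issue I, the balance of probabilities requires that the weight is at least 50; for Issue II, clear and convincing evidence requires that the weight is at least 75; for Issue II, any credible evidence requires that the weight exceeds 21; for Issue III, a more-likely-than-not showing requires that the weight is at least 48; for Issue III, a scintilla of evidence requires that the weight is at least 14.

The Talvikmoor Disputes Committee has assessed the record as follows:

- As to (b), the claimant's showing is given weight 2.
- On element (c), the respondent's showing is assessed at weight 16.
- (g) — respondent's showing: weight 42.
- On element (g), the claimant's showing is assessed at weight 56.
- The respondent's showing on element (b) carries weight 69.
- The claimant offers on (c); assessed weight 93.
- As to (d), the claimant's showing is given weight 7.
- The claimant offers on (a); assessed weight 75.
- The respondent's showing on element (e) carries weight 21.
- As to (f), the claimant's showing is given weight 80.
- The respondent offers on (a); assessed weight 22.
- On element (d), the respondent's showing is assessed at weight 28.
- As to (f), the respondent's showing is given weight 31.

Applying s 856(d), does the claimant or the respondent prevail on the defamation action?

— Issue I —
At Stage I.1 the claimant must meet the balance of probabilities (weight is at least 50): on (a) the weight is 75 less the opposing 22 gives net 53, which does reach 50, so (a) meets the standard.
  The claimant carries Stage I.1; the respondent now bears the burden.
At Stage I.2 the respondent must meet a heightened civil standard (weight is at least 70): on (b) the weight is 69 less the opposing 2 gives net 67, < 70, so (b) does not meet the standard.
  The respondent does not carry Stage I.2.
So the claimant prevails on this issue.
— Issue II —
Stage II.1 (claimant, clear and convincing evidence, weight is at least 75): (c) net 93−16=77 ≥ 75 — meets.
  All elements met. The burden passes to the respondent.
Stage II.2 (respondent, any credible evidence, weight exceeds 21): (d) net 28−7=21 ≤ 21 — fails; (e) 21 ≤ 21 — fails.
  Not every element is met, so the respondent fails to carry Stage II.2.
The analysis ends at Stage II.2; the claimant prevails on this issue.
— Issue III —
Stage III.1 — burden on claimant; standard: a more-likely-than-not showing (weight is at least 48).
    (f): 80 − 31 = 49 ≥ 48 [met]
  All elements met. The claimant retains the burden for Stage III.2.
Stage III.2 — burden on claimant; standard: a scintilla of evidence (weight is at least 14).
    (g): 56 − 42 = 14 ≥ 14 [met]
  All elements met at the final stage.
With every stage satisfied, the claimant prevails on this issue.
Per-issue: Issue I → claimant; Issue II → claimant; Issue III → claimant. The claimant must prevail on every issue; overall, the claimant prevails.

claimant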